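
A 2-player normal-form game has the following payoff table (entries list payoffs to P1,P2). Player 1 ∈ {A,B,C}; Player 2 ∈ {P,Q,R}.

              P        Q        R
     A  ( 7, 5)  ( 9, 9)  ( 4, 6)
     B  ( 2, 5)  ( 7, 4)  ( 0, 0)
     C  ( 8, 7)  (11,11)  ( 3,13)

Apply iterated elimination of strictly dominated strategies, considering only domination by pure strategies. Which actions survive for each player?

Remaining: P1:{A,C} P2:{Q,R}

P1 drop B (A beats it: P:7>2 Q:9>7 R:4>0)
P2 drop P (Q beats it: A:9>5 C:11>7)
P1→{A,C} P2→{Q,R}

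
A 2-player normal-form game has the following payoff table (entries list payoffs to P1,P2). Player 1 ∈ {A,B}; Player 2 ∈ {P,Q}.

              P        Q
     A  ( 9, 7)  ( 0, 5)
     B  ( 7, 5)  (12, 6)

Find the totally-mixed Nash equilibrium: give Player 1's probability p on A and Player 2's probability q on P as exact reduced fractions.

(p,q) = (1/3, 6/7)

P1 indiff ⇒ q·9+(1-q)·0 = q·7+(1-q)·12 ⇒ q(2) = (1-q)(12) ⇒ q = 6/7
P2 indiff ⇒ p·7+(1-p)·5 = p·5+(1-p)·6 ⇒ p(2) = (1-p)(1) ⇒ p = 1/3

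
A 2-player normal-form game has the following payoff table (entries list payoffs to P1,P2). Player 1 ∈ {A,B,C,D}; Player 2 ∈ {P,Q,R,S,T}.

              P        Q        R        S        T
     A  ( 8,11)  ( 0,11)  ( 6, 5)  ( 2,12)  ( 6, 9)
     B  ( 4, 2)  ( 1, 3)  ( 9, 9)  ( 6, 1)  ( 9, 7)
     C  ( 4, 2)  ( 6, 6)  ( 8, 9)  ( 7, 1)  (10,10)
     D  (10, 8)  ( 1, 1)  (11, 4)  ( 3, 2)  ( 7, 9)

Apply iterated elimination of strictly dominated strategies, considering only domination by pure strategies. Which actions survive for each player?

P1 drop A (D beats it: P:10>8 Q:1>0 R:11>6 S:3>2 T:7>6)
P2 drop P (T beats it: B:7>2 C:10>2 D:9>8)
P2 drop Q (R beats it: B:9>3 C:9>6 D:4>1)
P2 drop S (R beats it: B:9>1 C:9>1 D:4>2)
P1→{B,C,D} P2→{R,T}

Survivors P1:{B,C,D} P2:{R,T}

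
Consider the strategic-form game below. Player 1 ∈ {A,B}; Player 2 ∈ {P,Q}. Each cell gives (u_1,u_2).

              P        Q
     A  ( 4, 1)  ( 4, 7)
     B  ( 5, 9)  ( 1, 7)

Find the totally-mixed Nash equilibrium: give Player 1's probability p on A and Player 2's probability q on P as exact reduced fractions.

P1 mixes 1/4 on A; P2 mixes 3/4 on P

P1 indiff ⇒ q·4+(1-q)·4 = q·5+(1-q)·1 ⇒ q(-1) = (1-q)(-3) ⇒ q = 3/4
P2 indiff ⇒ p·1+(1-p)·9 = p·7+(1-p)·7 ⇒ p(-6) = (1-p)(-2) ⇒ p = 1/4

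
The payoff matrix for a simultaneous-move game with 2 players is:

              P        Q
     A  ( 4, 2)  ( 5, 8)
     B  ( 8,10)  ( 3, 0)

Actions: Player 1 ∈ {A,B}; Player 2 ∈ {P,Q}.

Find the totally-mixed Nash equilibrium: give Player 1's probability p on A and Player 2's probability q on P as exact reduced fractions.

p=5/8, q=1/3

P1 indiff ⇒ q·4+(1-q)·5 = q·8+(1-q)·3 ⇒ q(-4) = (1-q)(-2) ⇒ q = 1/3
P2 indiff ⇒ p·2+(1-p)·10 = p·8+(1-p)·0 ⇒ p(-6) = (1-p)(-10) ⇒ p = 5/8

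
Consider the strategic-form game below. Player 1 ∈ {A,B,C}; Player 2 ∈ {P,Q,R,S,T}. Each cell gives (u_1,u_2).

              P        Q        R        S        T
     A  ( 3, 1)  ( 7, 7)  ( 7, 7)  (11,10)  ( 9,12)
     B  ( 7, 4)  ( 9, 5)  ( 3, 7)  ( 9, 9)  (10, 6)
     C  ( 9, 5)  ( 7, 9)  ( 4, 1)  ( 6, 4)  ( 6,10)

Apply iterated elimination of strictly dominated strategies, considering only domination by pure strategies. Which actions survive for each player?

IESDS → P1:{A,B} P2:{S,T}

P2 drop P (Q beats it: A:7>1 B:5>4 C:9>5)
P2 drop Q (T beats it: A:12>7 B:6>5 C:10>9)
P1 drop C (A beats it: R:7>4 S:11>6 T:9>6)
P2 drop R (S beats it: A:10>7 B:9>7)
P1→{A,B} P2→{S,T}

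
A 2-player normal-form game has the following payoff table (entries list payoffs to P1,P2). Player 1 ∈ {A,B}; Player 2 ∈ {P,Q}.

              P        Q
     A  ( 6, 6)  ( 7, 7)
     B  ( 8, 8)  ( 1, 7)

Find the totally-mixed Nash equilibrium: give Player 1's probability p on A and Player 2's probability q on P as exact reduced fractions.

P1 indiff ⇒ q·6+(1-q)·7 = q·8+(1-q)·1 ⇒ q(-2) = (1-q)(-6) ⇒ q = 3/4
P2 indiff ⇒ p·6+(1-p)·8 = p·7+(1-p)·7 ⇒ p(-1) = (1-p)(-1) ⇒ p = 1/2

(p,q) = (1/2, 3/4)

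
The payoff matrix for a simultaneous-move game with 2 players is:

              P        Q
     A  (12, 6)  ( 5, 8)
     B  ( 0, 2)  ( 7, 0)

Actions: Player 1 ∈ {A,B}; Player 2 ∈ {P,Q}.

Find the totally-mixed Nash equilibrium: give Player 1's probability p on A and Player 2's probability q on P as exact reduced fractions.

P1 indiff ⇒ q·12+(1-q)·5 = q·0+(1-q)·7 ⇒ q(12) = (1-q)(2) ⇒ q = 1/7
P2 indiff ⇒ p·6+(1-p)·2 = p·8+(1-p)·0 ⇒ p(-2) = (1-p)(-2) ⇒ p = 1/2

(p,q) = (1/2, 1/7)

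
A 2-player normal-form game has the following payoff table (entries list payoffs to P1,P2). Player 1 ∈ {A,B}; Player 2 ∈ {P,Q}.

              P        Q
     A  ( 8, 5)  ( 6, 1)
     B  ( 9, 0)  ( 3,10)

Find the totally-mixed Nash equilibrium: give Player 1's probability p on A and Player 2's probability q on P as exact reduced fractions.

P1 indiff ⇒ q·8+(1-q)·6 = q·9+(1-q)·3 ⇒ q(-1) = (1-q)(-3) ⇒ q = 3/4
P2 indiff ⇒ p·5+(1-p)·0 = p·1+(1-p)·10 ⇒ p(4) = (1-p)(10) ⇒ p = 5/7

P1 mixes 5/7 on A; P2 mixes 3/4 on P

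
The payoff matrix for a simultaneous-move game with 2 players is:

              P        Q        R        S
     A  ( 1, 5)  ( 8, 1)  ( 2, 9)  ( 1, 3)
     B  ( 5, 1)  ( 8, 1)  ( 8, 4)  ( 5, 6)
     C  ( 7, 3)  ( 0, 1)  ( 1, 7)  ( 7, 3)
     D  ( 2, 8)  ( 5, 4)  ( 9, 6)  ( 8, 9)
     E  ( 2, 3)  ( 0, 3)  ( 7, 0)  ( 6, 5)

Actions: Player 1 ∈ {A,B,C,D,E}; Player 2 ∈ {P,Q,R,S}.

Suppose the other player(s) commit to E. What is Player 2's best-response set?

BR_2 = {S}

u_2(P vs E) = 3
u_2(Q vs E) = 3
u_2(R vs E) = 0
u_2(S vs E) = 5
max payoff 5 at {S}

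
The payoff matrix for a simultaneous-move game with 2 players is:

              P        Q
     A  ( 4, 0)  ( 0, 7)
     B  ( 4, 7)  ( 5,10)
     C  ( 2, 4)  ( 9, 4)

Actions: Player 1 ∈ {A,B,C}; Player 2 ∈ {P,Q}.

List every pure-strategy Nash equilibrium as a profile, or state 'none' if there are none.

NE set: (C,Q)

(A,P): not NE [P2→Q gives 7>0]
(A,Q): not NE [P1→C gives 9>0]
(B,P): not NE [P2→Q gives 10>7]
(B,Q): not NE [P1→C gives 9>5]
(C,P): not NE [P1→B gives 4>2]
(C,Q): NE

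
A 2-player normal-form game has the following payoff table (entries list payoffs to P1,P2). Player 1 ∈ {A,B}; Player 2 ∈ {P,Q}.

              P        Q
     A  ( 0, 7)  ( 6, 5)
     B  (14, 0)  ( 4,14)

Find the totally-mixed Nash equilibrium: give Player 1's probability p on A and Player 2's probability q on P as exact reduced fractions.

P1 indiff ⇒ q·0+(1-q)·6 = q·14+(1-q)·4 ⇒ q(-14) = (1-q)(-2) ⇒ q = 1/8
P2 indiff ⇒ p·7+(1-p)·0 = p·5+(1-p)·14 ⇒ p(2) = (1-p)(14) ⇒ p = 7/8

p=7/8, q=1/8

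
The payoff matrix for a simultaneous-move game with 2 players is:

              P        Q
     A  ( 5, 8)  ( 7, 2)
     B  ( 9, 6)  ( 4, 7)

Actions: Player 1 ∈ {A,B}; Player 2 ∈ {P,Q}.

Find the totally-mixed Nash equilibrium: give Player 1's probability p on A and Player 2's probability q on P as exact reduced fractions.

P1 indiff ⇒ q·5+(1-q)·7 = q·9+(1-q)·4 ⇒ q(-4) = (1-q)(-3) ⇒ q = 3/7
P2 indiff ⇒ p·8+(1-p)·6 = p·2+(1-p)·7 ⇒ p(6) = (1-p)(1) ⇒ p = 1/7

(p,q) = (1/7, 3/7)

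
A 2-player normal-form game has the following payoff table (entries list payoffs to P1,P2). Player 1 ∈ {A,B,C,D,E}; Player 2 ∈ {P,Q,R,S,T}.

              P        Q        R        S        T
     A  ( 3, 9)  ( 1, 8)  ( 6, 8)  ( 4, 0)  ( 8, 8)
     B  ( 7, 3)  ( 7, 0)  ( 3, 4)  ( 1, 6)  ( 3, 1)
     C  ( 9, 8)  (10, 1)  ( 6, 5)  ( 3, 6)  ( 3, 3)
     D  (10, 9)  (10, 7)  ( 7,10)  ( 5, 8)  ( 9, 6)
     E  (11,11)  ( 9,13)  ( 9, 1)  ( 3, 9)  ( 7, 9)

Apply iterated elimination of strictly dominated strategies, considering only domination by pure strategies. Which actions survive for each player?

IESDS → P1:{C,D,E} P2:{P,Q,R}

P1 drop A (D beats it: P:10>3 Q:10>1 R:7>6 S:5>4 T:9>8)
P1 drop B (D beats it: P:10>7 Q:10>7 R:7>3 S:5>1 T:9>3)
P2 drop S (P beats it: C:8>6 D:9>8 E:11>9)
P2 drop T (P beats it: C:8>3 D:9>6 E:11>9)
P1→{C,D,E} P2→{P,Q,R}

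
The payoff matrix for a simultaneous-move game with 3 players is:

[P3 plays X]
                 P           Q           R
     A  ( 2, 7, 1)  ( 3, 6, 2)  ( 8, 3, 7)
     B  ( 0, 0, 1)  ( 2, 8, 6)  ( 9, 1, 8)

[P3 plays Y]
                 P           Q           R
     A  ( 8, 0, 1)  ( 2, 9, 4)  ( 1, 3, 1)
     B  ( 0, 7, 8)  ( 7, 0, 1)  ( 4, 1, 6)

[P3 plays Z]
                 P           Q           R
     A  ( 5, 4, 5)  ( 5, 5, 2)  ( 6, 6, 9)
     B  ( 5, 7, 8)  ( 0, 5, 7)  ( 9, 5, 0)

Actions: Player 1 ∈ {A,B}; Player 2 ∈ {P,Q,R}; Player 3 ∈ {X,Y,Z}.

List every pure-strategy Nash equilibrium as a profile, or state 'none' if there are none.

(A,P,X): not NE [P3→Z gives 5>1]
(A,P,Y): not NE [P2→Q gives 9>0; P3→Z gives 5>1]
(A,P,Z): not NE [P2→R gives 6>4]
(A,Q,X): not NE [P2→P gives 7>6; P3→Y gives 4>2]
(A,Q,Y): not NE [P1→B gives 7>2]
(A,Q,Z): not NE [P2→R gives 6>5; P3→Y gives 4>2]
(A,R,X): not NE [P1→B gives 9>8; P2→P gives 7>3; P3→Z gives 9>7]
(A,R,Y): not NE [P1→B gives 4>1; P2→Q gives 9>3; P3→Z gives 9>1]
(A,R,Z): not NE [P1→B gives 9>6]
(B,P,X): not NE [P1→A gives 2>0; P2→Q gives 8>0; P3→Z gives 8>1]
(B,P,Y): not NE [P1→A gives 8>0]
(B,P,Z): NE
(B,Q,X): not NE [P1→A gives 3>2; P3→Z gives 7>6]
(B,Q,Y): not NE [P2→P gives 7>0; P3→Z gives 7>1]
(B,Q,Z): not NE [P1→A gives 5>0; P2→P gives 7>5]
(B,R,X): not NE [P2→Q gives 8>1]
(B,R,Y): not NE [P2→P gives 7>1; P3→X gives 8>6]
(B,R,Z): not NE [P2→P gives 7>5; P3→X gives 8>0]

Nash profiles: (B,P,Z)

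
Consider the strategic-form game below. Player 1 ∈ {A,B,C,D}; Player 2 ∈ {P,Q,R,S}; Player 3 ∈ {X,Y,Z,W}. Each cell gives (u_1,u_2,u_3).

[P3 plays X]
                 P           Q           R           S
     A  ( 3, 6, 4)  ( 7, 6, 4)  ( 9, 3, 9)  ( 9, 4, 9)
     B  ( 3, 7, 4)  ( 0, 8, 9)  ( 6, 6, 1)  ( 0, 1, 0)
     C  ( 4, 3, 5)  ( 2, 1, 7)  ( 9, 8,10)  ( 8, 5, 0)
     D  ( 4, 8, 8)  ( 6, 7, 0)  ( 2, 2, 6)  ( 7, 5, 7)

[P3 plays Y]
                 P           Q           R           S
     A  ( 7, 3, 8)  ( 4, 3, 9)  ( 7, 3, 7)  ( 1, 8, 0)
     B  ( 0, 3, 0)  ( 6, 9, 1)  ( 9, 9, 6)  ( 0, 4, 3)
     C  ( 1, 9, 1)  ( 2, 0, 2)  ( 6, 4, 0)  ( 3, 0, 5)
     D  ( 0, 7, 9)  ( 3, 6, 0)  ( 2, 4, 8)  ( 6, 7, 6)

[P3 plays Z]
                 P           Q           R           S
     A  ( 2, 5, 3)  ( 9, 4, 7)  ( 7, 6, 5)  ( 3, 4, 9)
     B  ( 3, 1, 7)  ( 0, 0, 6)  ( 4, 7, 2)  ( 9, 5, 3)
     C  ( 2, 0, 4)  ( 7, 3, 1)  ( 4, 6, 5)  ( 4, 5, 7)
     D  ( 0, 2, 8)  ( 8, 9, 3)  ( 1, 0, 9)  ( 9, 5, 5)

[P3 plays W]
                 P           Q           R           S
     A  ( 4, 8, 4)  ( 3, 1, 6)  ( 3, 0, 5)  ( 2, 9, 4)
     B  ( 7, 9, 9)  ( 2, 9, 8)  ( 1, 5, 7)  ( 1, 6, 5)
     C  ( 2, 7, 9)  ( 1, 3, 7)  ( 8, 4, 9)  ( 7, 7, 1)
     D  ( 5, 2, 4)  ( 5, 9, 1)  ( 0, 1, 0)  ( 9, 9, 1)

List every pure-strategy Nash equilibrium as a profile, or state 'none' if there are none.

Nash profiles: (B,P,W), (C,R,X)

(A,P,X): not NE [P1→D gives 4>3; P3→Y gives 8>4]
(A,P,Y): not NE [P2→S gives 8>3]
(A,P,Z): not NE [P1→B gives 3>2; P2→R gives 6>5; P3→Y gives 8>3]
(A,P,W): not NE [P1→B gives 7>4; P2→S gives 9>8; P3→Y gives 8>4]
(A,Q,X): not NE [P3→Y gives 9>4]
(A,Q,Y): not NE [P1→B gives 6>4; P2→S gives 8>3]
(A,Q,Z): not NE [P2→R gives 6>4; P3→Y gives 9>7]
(A,Q,W): not NE [P1→D gives 5>3; P2→S gives 9>1; P3→Y gives 9>6]
(A,R,X): not NE [P2→Q gives 6>3]
(A,R,Y): not NE [P1→B gives 9>7; P2→S gives 8>3; P3→X gives 9>7]
(A,R,Z): not NE [P3→X gives 9>5]
(A,R,W): not NE [P1→C gives 8>3; P2→S gives 9>0; P3→X gives 9>5]
(A,S,X): not NE [P2→Q gives 6>4]
(A,S,Y): not NE [P1→D gives 6>1; P3→Z gives 9>0]
(A,S,Z): not NE [P1→D gives 9>3; P2→R gives 6>4]
(A,S,W): not NE [P1→D gives 9>2; P3→Z gives 9>4]
(B,P,X): not NE [P1→D gives 4>3; P2→Q gives 8>7; P3→W gives 9>4]
(B,P,Y): not NE [P1→A gives 7>0; P2→R gives 9>3; P3→W gives 9>0]
(B,P,Z): not NE [P2→R gives 7>1; P3→W gives 9>7]
(B,P,W): NE
(B,Q,X): not NE [P1→A gives 7>0]
(B,Q,Y): not NE [P3→X gives 9>1]
(B,Q,Z): not NE [P1→A gives 9>0; P2→R gives 7>0; P3→X gives 9>6]
(B,Q,W): not NE [P1→D gives 5>2; P3→X gives 9>8]
(B,R,X): not NE [P1→C gives 9>6; P2→Q gives 8>6; P3→W gives 7>1]
(B,R,Y): not NE [P3→W gives 7>6]
(B,R,Z): not NE [P1→A gives 7>4; P3→W gives 7>2]
(B,R,W): not NE [P1→C gives 8>1; P2→Q gives 9>5]
(B,S,X): not NE [P1→A gives 9>0; P2→Q gives 8>1; P3→W gives 5>0]
(B,S,Y): not NE [P1→D gives 6>0; P2→R gives 9>4; P3→W gives 5>3]
(B,S,Z): not NE [P2→R gives 7>5; P3→W gives 5>3]
(B,S,W): not NE [P1→D gives 9>1; P2→Q gives 9>6]
(C,P,X): not NE [P2→R gives 8>3; P3→W gives 9>5]
(C,P,Y): not NE [P1→A gives 7>1; P3→W gives 9>1]
(C,P,Z): not NE [P1→B gives 3>2; P2→R gives 6>0; P3→W gives 9>4]
(C,P,W): not NE [P1→B gives 7>2]
(C,Q,X): not NE [P1→A gives 7>2; P2→R gives 8>1]
(C,Q,Y): not NE [P1→B gives 6>2; P2→P gives 9>0; P3→W gives 7>2]
(C,Q,Z): not NE [P1→A gives 9>7; P2→R gives 6>3; P3→W gives 7>1]
(C,Q,W): not NE [P1→D gives 5>1; P2→S gives 7>3]
(C,R,X): NE
(C,R,Y): not NE [P1→B gives 9>6; P2→P gives 9>4; P3→X gives 10>0]
(C,R,Z): not NE [P1→A gives 7>4; P3→X gives 10>5]
(C,R,W): not NE [P2→S gives 7>4; P3→X gives 10>9]
(C,S,X): not NE [P1→A gives 9>8; P2→R gives 8>5; P3→Z gives 7>0]
(C,S,Y): not NE [P1→D gives 6>3; P2→P gives 9>0; P3→Z gives 7>5]
(C,S,Z): not NE [P1→D gives 9>4; P2→R gives 6>5]
(C,S,W): not NE [P1→D gives 9>7; P3→Z gives 7>1]
(D,P,X): not NE [P3→Y gives 9>8]
(D,P,Y): not NE [P1→A gives 7>0]
(D,P,Z): not NE [P1→B gives 3>0; P2→Q gives 9>2; P3→Y gives 9>8]
(D,P,W): not NE [P1→B gives 7>5; P2→S gives 9>2; P3→Y gives 9>4]
(D,Q,X): not NE [P1→A gives 7>6; P2→P gives 8>7; P3→Z gives 3>0]
(D,Q,Y): not NE [P1→B gives 6>3; P2→S gives 7>6; P3→Z gives 3>0]
(D,Q,Z): not NE [P1→A gives 9>8]
(D,Q,W): not NE [P3→Z gives 3>1]
(D,R,X): not NE [P1→C gives 9>2; P2→P gives 8>2; P3→Z gives 9>6]
(D,R,Y): not NE [P1→B gives 9>2; P2→S gives 7>4; P3→Z gives 9>8]
(D,R,Z): not NE [P1→A gives 7>1; P2→Q gives 9>0]
(D,R,W): not NE [P1→C gives 8>0; P2→S gives 9>1; P3→Z gives 9>0]
(D,S,X): not NE [P1→A gives 9>7; P2→P gives 8>5]
(D,S,Y): not NE [P3→X gives 7>6]
(D,S,Z): not NE [P2→Q gives 9>5; P3→X gives 7>5]
(D,S,W): not NE [P3→X gives 7>1]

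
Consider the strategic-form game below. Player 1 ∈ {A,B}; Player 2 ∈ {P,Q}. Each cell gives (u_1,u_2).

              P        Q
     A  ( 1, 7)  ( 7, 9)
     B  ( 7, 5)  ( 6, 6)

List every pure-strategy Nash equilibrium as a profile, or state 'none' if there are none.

Nash profiles: (A,Q)

(A,P): not NE [P1→B gives 7>1; P2→Q gives 9>7]
(A,Q): NE
(B,P): not NE [P2→Q gives 6>5]
(B,Q): not NE [P1→A gives 7>6]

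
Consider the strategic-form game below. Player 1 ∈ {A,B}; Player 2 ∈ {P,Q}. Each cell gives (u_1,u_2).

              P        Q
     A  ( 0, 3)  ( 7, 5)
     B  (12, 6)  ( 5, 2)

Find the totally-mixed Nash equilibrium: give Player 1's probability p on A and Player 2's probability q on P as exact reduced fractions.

P1 mixes 2/3 on A; P2 mixes 1/7 on P

P1 indiff ⇒ q·0+(1-q)·7 = q·12+(1-q)·5 ⇒ q(-12) = (1-q)(-2) ⇒ q = 1/7
P2 indiff ⇒ p·3+(1-p)·6 = p·5+(1-p)·2 ⇒ p(-2) = (1-p)(-4) ⇒ p = 2/3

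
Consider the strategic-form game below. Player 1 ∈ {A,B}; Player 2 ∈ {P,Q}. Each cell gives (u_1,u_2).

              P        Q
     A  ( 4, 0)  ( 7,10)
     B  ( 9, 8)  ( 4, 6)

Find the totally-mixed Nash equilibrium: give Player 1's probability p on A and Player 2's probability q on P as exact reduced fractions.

P1 indiff ⇒ q·4+(1-q)·7 = q·9+(1-q)·4 ⇒ q(-5) = (1-q)(-3) ⇒ q = 3/8
P2 indiff ⇒ p·0+(1-p)·8 = p·10+(1-p)·6 ⇒ p(-10) = (1-p)(-2) ⇒ p = 1/6

P1 mixes 1/6 on A; P2 mixes 3/8 on P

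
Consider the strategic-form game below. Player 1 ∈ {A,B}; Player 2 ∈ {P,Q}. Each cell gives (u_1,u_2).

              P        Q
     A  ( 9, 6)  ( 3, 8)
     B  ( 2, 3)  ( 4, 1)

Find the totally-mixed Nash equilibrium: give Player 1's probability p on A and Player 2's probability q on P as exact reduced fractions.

P1 mixes 1/2 on A; P2 mixes 1/8 on P

P1 indiff ⇒ q·9+(1-q)·3 = q·2+(1-q)·4 ⇒ q(7) = (1-q)(1) ⇒ q = 1/8
P2 indiff ⇒ p·6+(1-p)·3 = p·8+(1-p)·1 ⇒ p(-2) = (1-p)(-2) ⇒ p = 1/2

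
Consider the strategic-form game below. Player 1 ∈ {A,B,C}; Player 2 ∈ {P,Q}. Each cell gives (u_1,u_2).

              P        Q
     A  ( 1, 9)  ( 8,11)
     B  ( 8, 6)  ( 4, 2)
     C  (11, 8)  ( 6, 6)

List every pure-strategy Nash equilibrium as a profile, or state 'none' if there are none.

(A,P): not NE [P1→C gives 11>1; P2→Q gives 11>9]
(A,Q): NE
(B,P): not NE [P1→C gives 11>8]
(B,Q): not NE [P1→A gives 8>4; P2→P gives 6>2]
(C,P): NE
(C,Q): not NE [P1→A gives 8>6; P2→P gives 8>6]

Nash profiles: (A,Q), (C,P)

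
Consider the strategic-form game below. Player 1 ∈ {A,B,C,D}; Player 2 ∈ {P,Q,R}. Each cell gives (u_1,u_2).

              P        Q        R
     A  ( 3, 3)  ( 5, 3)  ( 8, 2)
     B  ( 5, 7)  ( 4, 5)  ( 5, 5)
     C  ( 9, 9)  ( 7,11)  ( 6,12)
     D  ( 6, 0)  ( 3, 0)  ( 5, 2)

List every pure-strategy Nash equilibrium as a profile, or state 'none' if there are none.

(A,P): not NE [P1→C gives 9>3]
(A,Q): not NE [P1→C gives 7>5]
(A,R): not NE [P2→Q gives 3>2]
(B,P): not NE [P1→C gives 9>5]
(B,Q): not NE [P1→C gives 7>4; P2→P gives 7>5]
(B,R): not NE [P1→A gives 8>5; P2→P gives 7>5]
(C,P): not NE [P2→R gives 12>9]
(C,Q): not NE [P2→R gives 12>11]
(C,R): not NE [P1→A gives 8>6]
(D,P): not NE [P1→C gives 9>6; P2→R gives 2>0]
(D,Q): not NE [P1→C gives 7>3; P2→R gives 2>0]
(D,R): not NE [P1→A gives 8>5]

PSNE: ∅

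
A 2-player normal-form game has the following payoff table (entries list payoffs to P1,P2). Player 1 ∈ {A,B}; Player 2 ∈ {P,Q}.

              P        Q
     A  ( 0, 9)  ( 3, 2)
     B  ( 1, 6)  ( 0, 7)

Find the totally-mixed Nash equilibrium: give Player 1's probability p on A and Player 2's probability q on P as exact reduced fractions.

(p,q) = (1/8, 3/4)

P1 indiff ⇒ q·0+(1-q)·3 = q·1+(1-q)·0 ⇒ q(-1) = (1-q)(-3) ⇒ q = 3/4
P2 indiff ⇒ p·9+(1-p)·6 = p·2+(1-p)·7 ⇒ p(7) = (1-p)(1) ⇒ p = 1/8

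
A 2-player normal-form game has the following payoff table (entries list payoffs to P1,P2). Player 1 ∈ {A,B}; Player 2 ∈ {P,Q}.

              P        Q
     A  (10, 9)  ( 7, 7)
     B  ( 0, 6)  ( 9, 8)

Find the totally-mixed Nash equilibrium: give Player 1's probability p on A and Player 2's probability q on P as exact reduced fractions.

P1 indiff ⇒ q·10+(1-q)·7 = q·0+(1-q)·9 ⇒ q(10) = (1-q)(2) ⇒ q = 1/6
P2 indiff ⇒ p·9+(1-p)·6 = p·7+(1-p)·8 ⇒ p(2) = (1-p)(2) ⇒ p = 1/2

(p,q) = (1/2, 1/6)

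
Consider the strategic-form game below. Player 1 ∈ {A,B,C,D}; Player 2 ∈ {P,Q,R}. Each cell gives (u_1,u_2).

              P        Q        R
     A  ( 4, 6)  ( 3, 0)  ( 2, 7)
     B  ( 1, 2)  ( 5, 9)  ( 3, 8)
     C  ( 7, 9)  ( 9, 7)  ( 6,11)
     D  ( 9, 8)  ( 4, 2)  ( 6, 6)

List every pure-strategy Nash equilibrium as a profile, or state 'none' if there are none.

NE set: (C,R), (D,P)

(A,P): not NE [P1→D gives 9>4; P2→R gives 7>6]
(A,Q): not NE [P1→C gives 9>3; P2→R gives 7>0]
(A,R): not NE [P1→D gives 6>2]
(B,P): not NE [P1→D gives 9>1; P2→Q gives 9>2]
(B,Q): not NE [P1→C gives 9>5]
(B,R): not NE [P1→D gives 6>3; P2→Q gives 9>8]
(C,P): not NE [P1→D gives 9>7; P2→R gives 11>9]
(C,Q): not NE [P2→R gives 11>7]
(C,R): NE
(D,P): NE
(D,Q): not NE [P1→C gives 9>4; P2→P gives 8>2]
(D,R): not NE [P2→P gives 8>6]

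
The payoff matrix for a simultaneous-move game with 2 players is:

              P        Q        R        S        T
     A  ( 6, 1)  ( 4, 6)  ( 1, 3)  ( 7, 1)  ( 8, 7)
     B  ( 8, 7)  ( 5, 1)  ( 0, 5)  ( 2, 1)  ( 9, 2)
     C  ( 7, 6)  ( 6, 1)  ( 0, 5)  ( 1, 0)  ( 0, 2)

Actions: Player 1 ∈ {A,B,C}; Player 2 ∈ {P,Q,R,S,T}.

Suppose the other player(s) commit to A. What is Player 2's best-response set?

u_2(P vs A) = 1
u_2(Q vs A) = 6
u_2(R vs A) = 3
u_2(S vs A) = 1
u_2(T vs A) = 7
max payoff 7 at {T}

P2 best: {T}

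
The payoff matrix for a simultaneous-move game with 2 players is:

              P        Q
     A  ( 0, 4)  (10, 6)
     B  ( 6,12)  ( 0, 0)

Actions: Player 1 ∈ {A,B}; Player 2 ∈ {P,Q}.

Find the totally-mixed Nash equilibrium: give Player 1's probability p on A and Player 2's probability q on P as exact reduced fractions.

p=6/7, q=5/8

P1 indiff ⇒ q·0+(1-q)·10 = q·6+(1-q)·0 ⇒ q(-6) = (1-q)(-10) ⇒ q = 5/8
P2 indiff ⇒ p·4+(1-p)·12 = p·6+(1-p)·0 ⇒ p(-2) = (1-p)(-12) ⇒ p = 6/7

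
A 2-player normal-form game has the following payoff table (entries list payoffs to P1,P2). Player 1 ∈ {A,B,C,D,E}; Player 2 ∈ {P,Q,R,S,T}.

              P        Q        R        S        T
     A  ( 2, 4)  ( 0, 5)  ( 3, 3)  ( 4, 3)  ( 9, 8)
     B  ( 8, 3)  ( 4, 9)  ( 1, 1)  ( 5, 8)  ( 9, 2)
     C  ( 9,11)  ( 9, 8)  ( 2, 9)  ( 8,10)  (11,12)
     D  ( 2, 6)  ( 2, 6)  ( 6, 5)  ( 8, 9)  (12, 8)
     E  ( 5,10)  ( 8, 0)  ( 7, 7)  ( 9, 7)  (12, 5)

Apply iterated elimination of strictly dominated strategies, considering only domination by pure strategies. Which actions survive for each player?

P1 drop A (E beats it: P:5>2 Q:8>0 R:7>3 S:9>4 T:12>9)
P1 drop B (C beats it: P:9>8 Q:9>4 R:2>1 S:8>5 T:11>9)
P2 drop Q (S beats it: C:10>8 D:9>6 E:7>0)
P2 drop R (P beats it: C:11>9 D:6>5 E:10>7)
P1→{C,D,E} P2→{P,S,T}

IESDS → P1:{C,D,E} P2:{P,S,T}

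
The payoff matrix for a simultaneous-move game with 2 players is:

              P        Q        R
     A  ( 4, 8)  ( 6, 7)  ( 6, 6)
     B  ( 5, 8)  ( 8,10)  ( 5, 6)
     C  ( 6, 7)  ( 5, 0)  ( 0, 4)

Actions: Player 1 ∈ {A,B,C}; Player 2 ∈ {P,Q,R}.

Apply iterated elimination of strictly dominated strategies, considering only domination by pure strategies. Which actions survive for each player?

Survivors P1:{B,C} P2:{P,Q}

P2 drop R (P beats it: A:8>6 B:8>6 C:7>4)
P1 drop A (B beats it: P:5>4 Q:8>6)
P1→{B,C} P2→{P,Q}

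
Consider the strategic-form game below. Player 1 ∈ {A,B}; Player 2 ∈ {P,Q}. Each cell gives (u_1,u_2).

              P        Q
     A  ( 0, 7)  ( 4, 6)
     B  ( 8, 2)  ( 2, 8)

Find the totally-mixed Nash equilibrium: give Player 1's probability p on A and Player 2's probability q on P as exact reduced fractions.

P1 indiff ⇒ q·0+(1-q)·4 = q·8+(1-q)·2 ⇒ q(-8) = (1-q)(-2) ⇒ q = 1/5
P2 indiff ⇒ p·7+(1-p)·2 = p·6+(1-p)·8 ⇒ p(1) = (1-p)(6) ⇒ p = 6/7

p=6/7, q=1/5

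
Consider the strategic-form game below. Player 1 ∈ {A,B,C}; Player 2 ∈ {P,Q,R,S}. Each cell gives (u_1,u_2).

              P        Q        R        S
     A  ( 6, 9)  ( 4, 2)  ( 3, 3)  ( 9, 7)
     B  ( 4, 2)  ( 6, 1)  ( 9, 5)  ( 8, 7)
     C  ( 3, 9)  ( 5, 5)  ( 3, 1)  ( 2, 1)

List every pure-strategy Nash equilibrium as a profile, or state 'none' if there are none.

PSNE = {(A,P)}

(A,P): NE
(A,Q): not NE [P1→B gives 6>4; P2→P gives 9>2]
(A,R): not NE [P1→B gives 9>3; P2→P gives 9>3]
(A,S): not NE [P2→P gives 9>7]
(B,P): not NE [P1→A gives 6>4; P2→S gives 7>2]
(B,Q): not NE [P2→S gives 7>1]
(B,R): not NE [P2→S gives 7>5]
(B,S): not NE [P1→A gives 9>8]
(C,P): not NE [P1→A gives 6>3]
(C,Q): not NE [P1→B gives 6>5; P2→P gives 9>5]
(C,R): not NE [P1→B gives 9>3; P2→P gives 9>1]
(C,S): not NE [P1→A gives 9>2; P2→P gives 9>1]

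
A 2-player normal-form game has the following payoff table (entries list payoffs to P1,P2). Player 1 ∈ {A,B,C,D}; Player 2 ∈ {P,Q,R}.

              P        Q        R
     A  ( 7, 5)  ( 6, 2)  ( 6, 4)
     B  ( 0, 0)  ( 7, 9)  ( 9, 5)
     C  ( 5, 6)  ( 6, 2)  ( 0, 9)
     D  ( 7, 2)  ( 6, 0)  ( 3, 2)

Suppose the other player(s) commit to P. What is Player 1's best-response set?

BR_1 = {A,D}

u_1(A vs P) = 7
u_1(B vs P) = 0
u_1(C vs P) = 5
u_1(D vs P) = 7
max payoff 7 at {A,D}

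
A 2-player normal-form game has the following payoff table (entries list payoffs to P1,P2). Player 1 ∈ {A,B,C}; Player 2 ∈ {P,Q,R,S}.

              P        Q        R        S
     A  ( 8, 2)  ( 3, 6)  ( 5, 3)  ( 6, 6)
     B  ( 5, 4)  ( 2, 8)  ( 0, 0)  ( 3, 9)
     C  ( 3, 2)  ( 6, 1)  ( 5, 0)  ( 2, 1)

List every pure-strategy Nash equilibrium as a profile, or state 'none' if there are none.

PSNE = {(A,S)}

(A,P): not NE [P2→S gives 6>2]
(A,Q): not NE [P1→C gives 6>3]
(A,R): not NE [P2→S gives 6>3]
(A,S): NE
(B,P): not NE [P1→A gives 8>5; P2→S gives 9>4]
(B,Q): not NE [P1→C gives 6>2; P2→S gives 9>8]
(B,R): not NE [P1→C gives 5>0; P2→S gives 9>0]
(B,S): not NE [P1→A gives 6>3]
(C,P): not NE [P1→A gives 8>3]
(C,Q): not NE [P2→P gives 2>1]
(C,R): not NE [P2→P gives 2>0]
(C,S): not NE [P1→A gives 6>2; P2→P gives 2>1]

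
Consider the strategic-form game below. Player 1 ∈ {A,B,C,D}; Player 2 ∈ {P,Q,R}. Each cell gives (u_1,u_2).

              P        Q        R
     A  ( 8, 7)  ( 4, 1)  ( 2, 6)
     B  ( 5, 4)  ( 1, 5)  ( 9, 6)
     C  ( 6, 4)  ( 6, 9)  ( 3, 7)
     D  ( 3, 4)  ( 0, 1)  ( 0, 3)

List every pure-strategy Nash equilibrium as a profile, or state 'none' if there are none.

NE set: (A,P), (B,R), (C,Q)

(A,P): NE
(A,Q): not NE [P1→C gives 6>4; P2→P gives 7>1]
(A,R): not NE [P1→B gives 9>2; P2→P gives 7>6]
(B,P): not NE [P1→A gives 8>5; P2→R gives 6>4]
(B,Q): not NE [P1→C gives 6>1; P2→R gives 6>5]
(B,R): NE
(C,P): not NE [P1→A gives 8>6; P2→Q gives 9>4]
(C,Q): NE
(C,R): not NE [P1→B gives 9>3; P2→Q gives 9>7]
(D,P): not NE [P1→A gives 8>3]
(D,Q): not NE [P1→C gives 6>0; P2→P gives 4>1]
(D,R): not NE [P1→B gives 9>0; P2→P gives 4>3]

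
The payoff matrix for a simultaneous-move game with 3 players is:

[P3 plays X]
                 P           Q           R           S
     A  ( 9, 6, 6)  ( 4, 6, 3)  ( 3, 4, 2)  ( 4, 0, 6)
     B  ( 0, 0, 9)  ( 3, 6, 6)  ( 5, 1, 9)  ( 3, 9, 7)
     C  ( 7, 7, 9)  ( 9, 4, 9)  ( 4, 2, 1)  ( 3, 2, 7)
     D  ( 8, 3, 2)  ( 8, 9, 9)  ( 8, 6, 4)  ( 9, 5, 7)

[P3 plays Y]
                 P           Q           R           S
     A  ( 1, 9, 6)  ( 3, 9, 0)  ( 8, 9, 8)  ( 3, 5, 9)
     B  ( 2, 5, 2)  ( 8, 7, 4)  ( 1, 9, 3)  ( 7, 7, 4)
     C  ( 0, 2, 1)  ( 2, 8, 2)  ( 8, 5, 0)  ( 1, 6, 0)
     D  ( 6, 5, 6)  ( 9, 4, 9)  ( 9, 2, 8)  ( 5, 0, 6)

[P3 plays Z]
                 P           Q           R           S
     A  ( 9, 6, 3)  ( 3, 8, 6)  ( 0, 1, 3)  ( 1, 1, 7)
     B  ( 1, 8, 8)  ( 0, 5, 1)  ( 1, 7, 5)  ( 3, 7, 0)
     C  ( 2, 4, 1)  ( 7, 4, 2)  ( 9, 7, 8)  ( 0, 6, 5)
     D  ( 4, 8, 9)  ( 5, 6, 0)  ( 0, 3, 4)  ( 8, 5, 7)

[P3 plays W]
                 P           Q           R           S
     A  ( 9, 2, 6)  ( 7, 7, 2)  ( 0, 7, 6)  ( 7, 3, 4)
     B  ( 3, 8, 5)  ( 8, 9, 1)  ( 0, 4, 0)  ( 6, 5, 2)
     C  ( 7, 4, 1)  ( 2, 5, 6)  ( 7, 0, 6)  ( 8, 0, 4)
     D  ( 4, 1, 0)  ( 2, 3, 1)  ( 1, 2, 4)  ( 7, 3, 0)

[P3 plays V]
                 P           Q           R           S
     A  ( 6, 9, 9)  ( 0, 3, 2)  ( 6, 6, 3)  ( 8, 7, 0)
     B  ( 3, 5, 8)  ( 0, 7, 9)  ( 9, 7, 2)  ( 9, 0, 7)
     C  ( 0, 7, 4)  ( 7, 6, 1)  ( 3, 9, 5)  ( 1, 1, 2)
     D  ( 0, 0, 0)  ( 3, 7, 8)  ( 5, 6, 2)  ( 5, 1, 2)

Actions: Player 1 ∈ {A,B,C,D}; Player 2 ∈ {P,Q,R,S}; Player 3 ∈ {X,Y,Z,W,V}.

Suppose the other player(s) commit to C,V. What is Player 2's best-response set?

P2 best: {R}

u_2(P vs C,V) = 7
u_2(Q vs C,V) = 6
u_2(R vs C,V) = 9
u_2(S vs C,V) = 1
max payoff 9 at {R}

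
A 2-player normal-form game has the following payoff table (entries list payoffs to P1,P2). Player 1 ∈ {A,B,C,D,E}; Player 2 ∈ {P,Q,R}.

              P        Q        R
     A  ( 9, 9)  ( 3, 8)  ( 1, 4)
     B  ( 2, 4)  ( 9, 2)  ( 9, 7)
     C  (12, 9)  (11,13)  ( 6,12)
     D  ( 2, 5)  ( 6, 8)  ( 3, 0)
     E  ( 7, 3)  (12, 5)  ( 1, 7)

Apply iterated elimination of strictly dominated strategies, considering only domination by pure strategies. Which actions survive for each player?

P1 drop A (C beats it: P:12>9 Q:11>3 R:6>1)
P1 drop D (C beats it: P:12>2 Q:11>6 R:6>3)
P2 drop P (R beats it: B:7>4 C:12>9 E:7>3)
P1→{B,C,E} P2→{Q,R}

Remaining: P1:{B,C,E} P2:{Q,R}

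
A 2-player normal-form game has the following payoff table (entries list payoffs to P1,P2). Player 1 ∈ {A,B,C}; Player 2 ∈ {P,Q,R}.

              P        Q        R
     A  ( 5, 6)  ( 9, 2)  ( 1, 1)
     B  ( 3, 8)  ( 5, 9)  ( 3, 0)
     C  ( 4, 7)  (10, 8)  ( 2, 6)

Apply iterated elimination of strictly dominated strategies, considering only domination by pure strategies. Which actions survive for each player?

Remaining: P1:{A,C} P2:{P,Q}

P2 drop R (P beats it: A:6>1 B:8>0 C:7>6)
P1 drop B (A beats it: P:5>3 Q:9>5)
P1→{A,C} P2→{P,Q}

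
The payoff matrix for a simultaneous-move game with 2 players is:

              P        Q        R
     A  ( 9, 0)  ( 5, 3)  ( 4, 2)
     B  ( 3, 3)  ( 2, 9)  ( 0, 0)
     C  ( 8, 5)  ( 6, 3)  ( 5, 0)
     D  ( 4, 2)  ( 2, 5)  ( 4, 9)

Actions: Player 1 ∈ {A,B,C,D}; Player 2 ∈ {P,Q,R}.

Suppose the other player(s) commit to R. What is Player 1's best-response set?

u_1(A vs R) = 4
u_1(B vs R) = 0
u_1(C vs R) = 5
u_1(D vs R) = 4
max payoff 5 at {C}

BR_1 = {C}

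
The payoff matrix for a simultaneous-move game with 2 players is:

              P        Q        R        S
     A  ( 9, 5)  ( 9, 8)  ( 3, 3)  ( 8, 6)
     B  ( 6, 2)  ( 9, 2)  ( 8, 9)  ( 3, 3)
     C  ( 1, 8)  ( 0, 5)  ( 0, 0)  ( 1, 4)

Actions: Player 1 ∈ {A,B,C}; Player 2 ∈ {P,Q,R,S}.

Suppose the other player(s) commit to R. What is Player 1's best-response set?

P1 best: {B}

u_1(A vs R) = 3
u_1(B vs R) = 8
u_1(C vs R) = 0
max payoff 8 at {B}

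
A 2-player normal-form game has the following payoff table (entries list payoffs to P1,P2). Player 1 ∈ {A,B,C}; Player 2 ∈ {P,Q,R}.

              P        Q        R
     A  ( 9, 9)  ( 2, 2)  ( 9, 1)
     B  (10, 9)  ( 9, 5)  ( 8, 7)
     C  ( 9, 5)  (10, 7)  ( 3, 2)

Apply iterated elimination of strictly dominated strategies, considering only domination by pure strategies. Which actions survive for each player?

P2 drop R (P beats it: A:9>1 B:9>7 C:5>2)
P1 drop A (B beats it: P:10>9 Q:9>2)
P1→{B,C} P2→{P,Q}

Remaining: P1:{B,C} P2:{P,Q}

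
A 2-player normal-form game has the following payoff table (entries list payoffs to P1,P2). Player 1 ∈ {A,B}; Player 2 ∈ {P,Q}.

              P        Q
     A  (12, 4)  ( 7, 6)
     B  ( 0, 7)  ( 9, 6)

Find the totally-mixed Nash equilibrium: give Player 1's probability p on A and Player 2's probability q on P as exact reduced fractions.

(p,q) = (1/3, 1/7)

P1 indiff ⇒ q·12+(1-q)·7 = q·0+(1-q)·9 ⇒ q(12) = (1-q)(2) ⇒ q = 1/7
P2 indiff ⇒ p·4+(1-p)·7 = p·6+(1-p)·6 ⇒ p(-2) = (1-p)(-1) ⇒ p = 1/3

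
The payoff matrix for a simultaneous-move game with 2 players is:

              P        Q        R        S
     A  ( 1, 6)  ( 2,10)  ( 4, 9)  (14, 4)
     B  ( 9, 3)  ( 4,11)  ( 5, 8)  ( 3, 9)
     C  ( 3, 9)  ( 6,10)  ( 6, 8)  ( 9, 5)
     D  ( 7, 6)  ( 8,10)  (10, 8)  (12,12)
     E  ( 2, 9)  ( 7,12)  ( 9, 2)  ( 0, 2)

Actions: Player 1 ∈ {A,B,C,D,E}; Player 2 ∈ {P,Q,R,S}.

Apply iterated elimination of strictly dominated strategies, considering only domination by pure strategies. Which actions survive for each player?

Remaining: P1:{A,D} P2:{Q,S}

P1 drop C (D beats it: P:7>3 Q:8>6 R:10>6 S:12>9)
P1 drop E (D beats it: P:7>2 Q:8>7 R:10>9 S:12>0)
P2 drop P (Q beats it: A:10>6 B:11>3 D:10>6)
P1 drop B (D beats it: Q:8>4 R:10>5 S:12>3)
P2 drop R (Q beats it: A:10>9 D:10>8)
P1→{A,D} P2→{Q,S}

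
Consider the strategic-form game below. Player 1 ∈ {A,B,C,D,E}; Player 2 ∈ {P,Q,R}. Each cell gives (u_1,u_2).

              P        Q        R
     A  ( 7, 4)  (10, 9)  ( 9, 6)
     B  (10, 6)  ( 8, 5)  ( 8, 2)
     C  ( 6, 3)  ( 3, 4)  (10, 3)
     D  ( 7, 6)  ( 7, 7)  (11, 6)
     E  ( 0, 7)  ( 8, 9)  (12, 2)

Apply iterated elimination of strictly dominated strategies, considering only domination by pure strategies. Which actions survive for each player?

P1 drop C (D beats it: P:7>6 Q:7>3 R:11>10)
P2 drop R (Q beats it: A:9>6 B:5>2 D:7>6 E:9>2)
P1 drop D (B beats it: P:10>7 Q:8>7)
P1 drop E (A beats it: P:7>0 Q:10>8)
P1→{A,B} P2→{P,Q}

Survivors P1:{A,B} P2:{P,Q}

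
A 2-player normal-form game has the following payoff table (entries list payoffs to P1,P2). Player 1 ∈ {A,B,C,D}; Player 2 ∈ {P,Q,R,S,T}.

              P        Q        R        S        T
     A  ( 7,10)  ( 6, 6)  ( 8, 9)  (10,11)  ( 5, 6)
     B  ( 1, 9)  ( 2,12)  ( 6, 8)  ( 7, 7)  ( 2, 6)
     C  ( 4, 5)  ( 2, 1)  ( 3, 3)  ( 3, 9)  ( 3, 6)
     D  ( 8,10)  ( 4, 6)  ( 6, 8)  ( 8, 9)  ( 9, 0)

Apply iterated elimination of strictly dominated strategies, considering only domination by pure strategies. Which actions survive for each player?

P1 drop B (A beats it: P:7>1 Q:6>2 R:8>6 S:10>7 T:5>2)
P1 drop C (A beats it: P:7>4 Q:6>2 R:8>3 S:10>3 T:5>3)
P2 drop Q (P beats it: A:10>6 D:10>6)
P2 drop R (P beats it: A:10>9 D:10>8)
P2 drop T (P beats it: A:10>6 D:10>0)
P1→{A,D} P2→{P,S}

IESDS → P1:{A,D} P2:{P,S}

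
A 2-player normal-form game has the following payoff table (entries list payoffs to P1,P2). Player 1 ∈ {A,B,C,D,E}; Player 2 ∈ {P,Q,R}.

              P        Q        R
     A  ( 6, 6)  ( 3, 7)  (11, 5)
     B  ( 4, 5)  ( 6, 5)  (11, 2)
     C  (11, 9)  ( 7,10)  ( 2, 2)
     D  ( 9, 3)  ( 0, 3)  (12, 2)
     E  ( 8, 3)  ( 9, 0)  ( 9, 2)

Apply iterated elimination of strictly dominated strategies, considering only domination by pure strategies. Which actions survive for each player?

Remaining: P1:{C,E} P2:{P,Q}

P2 drop R (P beats it: A:6>5 B:5>2 C:9>2 D:3>2 E:3>2)
P1 drop A (C beats it: P:11>6 Q:7>3)
P1 drop B (C beats it: P:11>4 Q:7>6)
P1 drop D (C beats it: P:11>9 Q:7>0)
P1→{C,E} P2→{P,Q}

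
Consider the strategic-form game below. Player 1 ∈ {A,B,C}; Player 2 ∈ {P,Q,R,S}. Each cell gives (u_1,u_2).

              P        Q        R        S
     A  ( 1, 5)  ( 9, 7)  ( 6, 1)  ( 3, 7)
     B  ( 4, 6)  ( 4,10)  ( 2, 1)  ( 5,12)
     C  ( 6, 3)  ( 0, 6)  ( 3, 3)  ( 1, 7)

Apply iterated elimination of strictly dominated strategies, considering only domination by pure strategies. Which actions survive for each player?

IESDS → P1:{A,B} P2:{Q,S}

P2 drop P (Q beats it: A:7>5 B:10>6 C:6>3)
P1 drop C (A beats it: Q:9>0 R:6>3 S:3>1)
P2 drop R (Q beats it: A:7>1 B:10>1)
P1→{A,B} P2→{Q,S}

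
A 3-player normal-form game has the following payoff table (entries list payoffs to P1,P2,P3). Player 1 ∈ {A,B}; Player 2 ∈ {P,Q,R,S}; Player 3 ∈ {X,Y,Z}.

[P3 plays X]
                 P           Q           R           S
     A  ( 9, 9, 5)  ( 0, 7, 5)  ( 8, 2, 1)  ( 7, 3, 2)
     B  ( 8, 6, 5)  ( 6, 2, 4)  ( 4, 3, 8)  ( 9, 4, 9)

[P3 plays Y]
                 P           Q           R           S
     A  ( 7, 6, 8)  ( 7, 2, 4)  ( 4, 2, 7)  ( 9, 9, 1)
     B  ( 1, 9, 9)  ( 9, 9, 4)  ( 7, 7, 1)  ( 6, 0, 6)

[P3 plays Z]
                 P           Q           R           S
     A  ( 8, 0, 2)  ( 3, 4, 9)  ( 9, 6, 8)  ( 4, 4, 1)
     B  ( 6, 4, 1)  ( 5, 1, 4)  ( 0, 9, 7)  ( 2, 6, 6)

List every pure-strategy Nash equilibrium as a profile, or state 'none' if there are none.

PSNE = {(A,R,Z), (B,Q,Y)}

(A,P,X): not NE [P3→Y gives 8>5]
(A,P,Y): not NE [P2→S gives 9>6]
(A,P,Z): not NE [P2→R gives 6>0; P3→Y gives 8>2]
(A,Q,X): not NE [P1→B gives 6>0; P2→P gives 9>7; P3→Z gives 9>5]
(A,Q,Y): not NE [P1→B gives 9>7; P2→S gives 9>2; P3→Z gives 9>4]
(A,Q,Z): not NE [P1→B gives 5>3; P2→R gives 6>4]
(A,R,X): not NE [P2→P gives 9>2; P3→Z gives 8>1]
(A,R,Y): not NE [P1→B gives 7>4; P2→S gives 9>2; P3→Z gives 8>7]
(A,R,Z): NE
(A,S,X): not NE [P1→B gives 9>7; P2→P gives 9>3]
(A,S,Y): not NE [P3→X gives 2>1]
(A,S,Z): not NE [P2→R gives 6>4; P3→X gives 2>1]
(B,P,X): not NE [P1→A gives 9>8; P3→Y gives 9>5]
(B,P,Y): not NE [P1→A gives 7>1]
(B,P,Z): not NE [P1→A gives 8>6; P2→R gives 9>4; P3→Y gives 9>1]
(B,Q,X): not NE [P2→P gives 6>2]
(B,Q,Y): NE
(B,Q,Z): not NE [P2→R gives 9>1]
(B,R,X): not NE [P1→A gives 8>4; P2→P gives 6>3]
(B,R,Y): not NE [P2→Q gives 9>7; P3→X gives 8>1]
(B,R,Z): not NE [P1→A gives 9>0; P3→X gives 8>7]
(B,S,X): not NE [P2→P gives 6>4]
(B,S,Y): not NE [P1→A gives 9>6; P2→Q gives 9>0; P3→X gives 9>6]
(B,S,Z): not NE [P1→A gives 4>2; P2→R gives 9>6; P3→X gives 9>6]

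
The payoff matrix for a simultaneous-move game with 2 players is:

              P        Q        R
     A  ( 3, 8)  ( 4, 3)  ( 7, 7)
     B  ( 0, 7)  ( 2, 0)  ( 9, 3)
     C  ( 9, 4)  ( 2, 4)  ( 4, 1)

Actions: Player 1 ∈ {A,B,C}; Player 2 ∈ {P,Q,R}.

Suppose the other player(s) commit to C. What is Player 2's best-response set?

BR_2 = {P,Q}

u_2(P vs C) = 4
u_2(Q vs C) = 4
u_2(R vs C) = 1
max payoff 4 at {P,Q}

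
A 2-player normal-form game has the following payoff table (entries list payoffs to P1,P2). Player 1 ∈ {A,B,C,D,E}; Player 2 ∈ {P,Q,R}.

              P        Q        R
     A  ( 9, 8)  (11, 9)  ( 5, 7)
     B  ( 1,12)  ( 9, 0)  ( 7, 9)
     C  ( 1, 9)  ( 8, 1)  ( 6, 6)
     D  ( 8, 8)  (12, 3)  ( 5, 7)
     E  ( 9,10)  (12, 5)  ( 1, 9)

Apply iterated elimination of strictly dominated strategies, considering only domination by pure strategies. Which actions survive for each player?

P2 drop R (P beats it: A:8>7 B:12>9 C:9>6 D:8>7 E:10>9)
P1 drop B (A beats it: P:9>1 Q:11>9)
P1 drop C (A beats it: P:9>1 Q:11>8)
P1→{A,D,E} P2→{P,Q}

Survivors P1:{A,D,E} P2:{P,Q}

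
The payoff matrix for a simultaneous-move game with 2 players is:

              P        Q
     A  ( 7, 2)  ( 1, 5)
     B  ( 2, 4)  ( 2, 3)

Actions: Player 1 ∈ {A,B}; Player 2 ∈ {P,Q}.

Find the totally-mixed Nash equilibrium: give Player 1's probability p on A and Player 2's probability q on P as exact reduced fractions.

P1 indiff ⇒ q·7+(1-q)·1 = q·2+(1-q)·2 ⇒ q(5) = (1-q)(1) ⇒ q = 1/6
P2 indiff ⇒ p·2+(1-p)·4 = p·5+(1-p)·3 ⇒ p(-3) = (1-p)(-1) ⇒ p = 1/4

P1 mixes 1/4 on A; P2 mixes 1/6 on P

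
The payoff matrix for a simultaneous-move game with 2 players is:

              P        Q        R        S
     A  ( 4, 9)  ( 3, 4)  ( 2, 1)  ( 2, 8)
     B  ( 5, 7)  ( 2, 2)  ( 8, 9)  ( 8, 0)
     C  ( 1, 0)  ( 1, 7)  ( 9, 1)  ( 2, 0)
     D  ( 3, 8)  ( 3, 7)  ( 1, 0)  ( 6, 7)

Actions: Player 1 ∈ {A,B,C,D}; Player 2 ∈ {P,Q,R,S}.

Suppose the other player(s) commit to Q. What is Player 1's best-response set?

argmax u_1 = {A,D}

u_1(A vs Q) = 3
u_1(B vs Q) = 2
u_1(C vs Q) = 1
u_1(D vs Q) = 3
max payoff 3 at {A,D}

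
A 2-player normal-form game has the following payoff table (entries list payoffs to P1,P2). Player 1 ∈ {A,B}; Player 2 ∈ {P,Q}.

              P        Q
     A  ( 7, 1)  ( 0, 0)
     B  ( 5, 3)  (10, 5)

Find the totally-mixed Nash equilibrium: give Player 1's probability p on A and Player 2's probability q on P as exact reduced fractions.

P1 indiff ⇒ q·7+(1-q)·0 = q·5+(1-q)·10 ⇒ q(2) = (1-q)(10) ⇒ q = 5/6
P2 indiff ⇒ p·1+(1-p)·3 = p·0+(1-p)·5 ⇒ p(1) = (1-p)(2) ⇒ p = 2/3

P1 mixes 2/3 on A; P2 mixes 5/6 on P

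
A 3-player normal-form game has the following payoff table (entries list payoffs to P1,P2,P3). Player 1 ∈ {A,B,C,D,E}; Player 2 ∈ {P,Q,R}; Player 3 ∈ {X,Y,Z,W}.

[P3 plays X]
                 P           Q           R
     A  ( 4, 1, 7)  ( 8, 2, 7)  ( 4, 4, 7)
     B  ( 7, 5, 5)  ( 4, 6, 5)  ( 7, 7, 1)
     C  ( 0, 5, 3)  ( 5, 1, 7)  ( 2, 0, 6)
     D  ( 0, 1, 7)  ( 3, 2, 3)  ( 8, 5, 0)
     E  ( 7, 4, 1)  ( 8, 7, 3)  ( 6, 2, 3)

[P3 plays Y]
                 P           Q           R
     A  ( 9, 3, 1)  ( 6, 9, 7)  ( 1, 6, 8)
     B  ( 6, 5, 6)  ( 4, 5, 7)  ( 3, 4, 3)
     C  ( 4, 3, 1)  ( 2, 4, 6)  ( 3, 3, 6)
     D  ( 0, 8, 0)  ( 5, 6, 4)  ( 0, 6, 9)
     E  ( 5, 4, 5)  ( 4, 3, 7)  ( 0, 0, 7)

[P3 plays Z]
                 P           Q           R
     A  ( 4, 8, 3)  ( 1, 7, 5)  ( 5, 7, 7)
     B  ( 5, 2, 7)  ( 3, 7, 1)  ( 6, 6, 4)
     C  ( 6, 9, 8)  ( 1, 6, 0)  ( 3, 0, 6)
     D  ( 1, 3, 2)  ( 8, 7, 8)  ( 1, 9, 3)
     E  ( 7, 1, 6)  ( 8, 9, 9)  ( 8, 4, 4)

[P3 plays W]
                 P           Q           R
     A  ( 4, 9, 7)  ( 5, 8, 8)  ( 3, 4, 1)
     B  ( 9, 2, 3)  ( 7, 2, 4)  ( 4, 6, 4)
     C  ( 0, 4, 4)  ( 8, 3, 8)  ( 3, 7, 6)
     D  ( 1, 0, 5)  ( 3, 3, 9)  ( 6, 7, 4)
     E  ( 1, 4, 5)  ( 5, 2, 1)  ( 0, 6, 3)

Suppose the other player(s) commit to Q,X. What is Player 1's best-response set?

u_1(A vs Q,X) = 8
u_1(B vs Q,X) = 4
u_1(C vs Q,X) = 5
u_1(D vs Q,X) = 3
u_1(E vs Q,X) = 8
max payoff 8 at {A,E}

argmax u_1 = {A,E}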